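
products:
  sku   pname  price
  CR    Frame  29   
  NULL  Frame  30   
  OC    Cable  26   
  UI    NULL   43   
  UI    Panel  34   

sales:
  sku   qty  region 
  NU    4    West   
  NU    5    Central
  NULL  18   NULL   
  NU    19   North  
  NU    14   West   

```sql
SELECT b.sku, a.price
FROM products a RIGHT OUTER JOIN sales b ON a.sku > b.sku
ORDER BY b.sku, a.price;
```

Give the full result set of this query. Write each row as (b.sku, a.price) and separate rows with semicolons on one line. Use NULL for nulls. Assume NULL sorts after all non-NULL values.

RIGHT JOIN keeps every row from `sales`; unmatched rows get NULL for `products`'s columns.
Matching on a.sku > b.sku. A NULL in a compared column never satisfies the condition.
Matched pairs: 12; unmatched b rows kept: 1.

(NU, 26); (NU, 26); (NU, 26); (NU, 26); (NU, 34); (NU, 34); (NU, 34); (NU, 34); (NU, 43); (NU, 43); (NU, 43); (NU, 43); (NULL, NULL)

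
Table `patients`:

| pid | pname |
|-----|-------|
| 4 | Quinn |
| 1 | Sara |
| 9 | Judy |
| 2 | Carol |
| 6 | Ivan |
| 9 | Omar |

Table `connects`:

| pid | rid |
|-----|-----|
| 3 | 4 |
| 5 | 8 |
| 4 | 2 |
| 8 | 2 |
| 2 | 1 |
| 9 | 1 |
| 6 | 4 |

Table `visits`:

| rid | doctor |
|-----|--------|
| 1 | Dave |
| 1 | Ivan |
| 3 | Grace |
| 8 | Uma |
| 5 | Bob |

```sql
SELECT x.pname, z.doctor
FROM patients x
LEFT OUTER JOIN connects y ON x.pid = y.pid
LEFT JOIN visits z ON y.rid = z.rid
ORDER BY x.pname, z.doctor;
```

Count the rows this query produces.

Joins associate left-to-right: patients LEFT JOIN connects on pid gives 6 intermediate row(s).
Then LEFT JOIN `visits z` on rid: each of those 6 rows is kept; rows whose y.rid has no match in z get NULL for z's columns.
Result: 9 row(s).

9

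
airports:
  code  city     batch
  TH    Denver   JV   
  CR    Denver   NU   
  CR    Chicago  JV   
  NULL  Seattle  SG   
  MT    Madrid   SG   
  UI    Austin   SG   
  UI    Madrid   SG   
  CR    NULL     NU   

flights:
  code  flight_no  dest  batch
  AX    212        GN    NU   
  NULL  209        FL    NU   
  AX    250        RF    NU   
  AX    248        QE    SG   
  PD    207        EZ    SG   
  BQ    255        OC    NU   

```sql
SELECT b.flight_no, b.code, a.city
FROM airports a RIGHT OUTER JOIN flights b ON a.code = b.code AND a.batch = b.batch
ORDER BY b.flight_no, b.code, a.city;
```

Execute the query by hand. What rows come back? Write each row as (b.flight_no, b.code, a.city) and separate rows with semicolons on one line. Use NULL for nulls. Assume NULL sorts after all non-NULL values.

RIGHT JOIN keeps every row from `flights`; unmatched rows get NULL for `airports`'s columns.
Matching on a.code = b.code AND a.batch = b.batch. A NULL in a compared column never satisfies the condition.
- a (code=TH, batch=JV) has no partner in b.
- a (code=CR, batch=NU) has no partner in b.
- a (code=CR, batch=JV) has no partner in b.
- a (code=NULL, batch=SG) has no partner in b.
- a (code=MT, batch=SG) has no partner in b.
- a (code=UI, batch=SG) has no partner in b.
- a (code=UI, batch=SG) has no partner in b.
- a (code=CR, batch=NU) has no partner in b.
- plus 6 unmatched b row(s), each kept with NULL a columns.
After projecting and ordering:
b.flight_no | b.code | a.city
207 | PD | NULL
209 | NULL | NULL
212 | AX | NULL
248 | AX | NULL
250 | AX | NULL
255 | BQ | NULL

(207, PD, NULL); (209, NULL, NULL); (212, AX, NULL); (248, AX, NULL); (250, AX, NULL); (255, BQ, NULL)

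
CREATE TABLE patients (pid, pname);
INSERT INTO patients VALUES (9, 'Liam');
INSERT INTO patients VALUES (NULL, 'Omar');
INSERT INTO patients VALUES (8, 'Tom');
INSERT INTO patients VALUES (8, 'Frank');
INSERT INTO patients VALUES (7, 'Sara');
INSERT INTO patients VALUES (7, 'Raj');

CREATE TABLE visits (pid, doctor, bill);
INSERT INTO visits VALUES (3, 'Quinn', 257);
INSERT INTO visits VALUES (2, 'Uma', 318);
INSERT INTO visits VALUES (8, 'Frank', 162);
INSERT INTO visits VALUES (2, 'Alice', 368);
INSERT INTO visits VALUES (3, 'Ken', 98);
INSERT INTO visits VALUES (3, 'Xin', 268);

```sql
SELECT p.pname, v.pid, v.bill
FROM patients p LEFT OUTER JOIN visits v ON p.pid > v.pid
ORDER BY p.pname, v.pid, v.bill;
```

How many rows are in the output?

LEFT JOIN keeps every row from `patients`; unmatched rows get NULL for `visits`'s columns.
Matching on p.pid > v.pid. A NULL in a compared column never satisfies the condition.
- p row (pid=9): matches 6 v row(s) → 6 output row(s).
- p row (pid=NULL): no match → kept, v columns NULL.
- p row (pid=8): matches 5 v row(s) → 5 output row(s).
- p row (pid=8): matches 5 v row(s) → 5 output row(s).
- p row (pid=7): matches 5 v row(s) → 5 output row(s).
- p row (pid=7): matches 5 v row(s) → 5 output row(s).
Total: 26 matched + 1 padded = 27 rows.

27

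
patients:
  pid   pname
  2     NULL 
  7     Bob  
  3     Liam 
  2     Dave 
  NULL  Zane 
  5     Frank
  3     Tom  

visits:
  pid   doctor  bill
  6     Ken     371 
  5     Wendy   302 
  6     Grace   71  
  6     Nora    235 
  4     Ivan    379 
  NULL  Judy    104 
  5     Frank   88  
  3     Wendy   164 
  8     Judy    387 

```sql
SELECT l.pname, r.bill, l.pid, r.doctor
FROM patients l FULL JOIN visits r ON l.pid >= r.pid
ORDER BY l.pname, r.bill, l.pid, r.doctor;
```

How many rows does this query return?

FULL OUTER JOIN keeps every row from both sides; unmatched rows get NULL for the other side's columns.
Matching on l.pid >= r.pid. A NULL in a compared column never satisfies the condition.
- l[0] pid=2 → no match; kept with NULLs on the r side.
- l[1] pid=7 → 7 match(es) in r → 7 row(s).
- l[2] pid=3 → 1 match(es) in r → 1 row(s).
- l[3] pid=2 → no match; kept with NULLs on the r side.
- l[4] pid=NULL → no match; kept with NULLs on the r side.
- l[5] pid=5 → 4 match(es) in r → 4 row(s).
- l[6] pid=3 → 1 match(es) in r → 1 row(s).
- plus 2 unmatched r row(s), each kept with NULL l columns.
Total: 13 matched + 5 padded = 18 rows.

18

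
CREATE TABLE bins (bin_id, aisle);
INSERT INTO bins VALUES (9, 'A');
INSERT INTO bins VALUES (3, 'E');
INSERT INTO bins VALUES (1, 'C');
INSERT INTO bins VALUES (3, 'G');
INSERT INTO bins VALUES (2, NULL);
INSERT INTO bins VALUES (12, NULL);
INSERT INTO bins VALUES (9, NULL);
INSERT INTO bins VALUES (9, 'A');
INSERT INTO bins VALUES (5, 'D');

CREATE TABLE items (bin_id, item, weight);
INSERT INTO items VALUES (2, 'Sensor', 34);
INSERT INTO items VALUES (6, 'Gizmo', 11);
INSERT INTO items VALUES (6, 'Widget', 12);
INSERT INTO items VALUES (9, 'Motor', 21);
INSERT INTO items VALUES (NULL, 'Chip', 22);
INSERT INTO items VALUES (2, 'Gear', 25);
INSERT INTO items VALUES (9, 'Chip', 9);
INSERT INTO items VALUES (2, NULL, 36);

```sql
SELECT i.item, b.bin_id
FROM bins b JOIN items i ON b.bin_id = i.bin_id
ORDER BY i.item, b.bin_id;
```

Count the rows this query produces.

INNER JOIN keeps only pairs where the ON condition holds.
Matching on b.bin_id = i.bin_id. A NULL in a compared column never satisfies the condition.
- b[0] bin_id=9 → 2 match(es) in i → 2 row(s).
- b[1] bin_id=3 → no match; dropped.
- b[2] bin_id=1 → no match; dropped.
- b[3] bin_id=3 → no match; dropped.
- b[4] bin_id=2 → 3 match(es) in i → 3 row(s).
- b[5] bin_id=12 → no match; dropped.
- b[6] bin_id=9 → 2 match(es) in i → 2 row(s).
- b[7] bin_id=9 → 2 match(es) in i → 2 row(s).
- b[8] bin_id=5 → no match; dropped.
Total: 9 rows.

9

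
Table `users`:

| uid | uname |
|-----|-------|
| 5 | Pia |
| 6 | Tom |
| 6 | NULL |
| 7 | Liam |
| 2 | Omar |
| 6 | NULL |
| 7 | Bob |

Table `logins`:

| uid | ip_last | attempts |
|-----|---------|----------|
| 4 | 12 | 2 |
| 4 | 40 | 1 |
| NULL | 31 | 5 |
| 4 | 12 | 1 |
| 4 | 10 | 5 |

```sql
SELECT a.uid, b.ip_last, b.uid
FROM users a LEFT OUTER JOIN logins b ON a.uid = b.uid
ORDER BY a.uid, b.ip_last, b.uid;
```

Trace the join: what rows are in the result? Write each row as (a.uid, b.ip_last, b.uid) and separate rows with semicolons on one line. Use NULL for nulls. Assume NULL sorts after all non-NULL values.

(2, NULL, NULL); (5, NULL, NULL); (6, NULL, NULL); (6, NULL, NULL); (6, NULL, NULL); (7, NULL, NULL); (7, NULL, NULL)

LEFT JOIN keeps every row from `users`; unmatched rows get NULL for `logins`'s columns.
Matching on a.uid = b.uid. A NULL in a compared column never satisfies the condition.
- a (uid=5) has no partner → padded with NULL.
- a (uid=6) has no partner → padded with NULL.
- a (uid=6) has no partner → padded with NULL.
- a (uid=7) has no partner → padded with NULL.
- a (uid=2) has no partner → padded with NULL.
- a (uid=6) has no partner → padded with NULL.
- a (uid=7) has no partner → padded with NULL.
After projecting and ordering:
a.uid | b.ip_last | b.uid
2 | NULL | NULL
5 | NULL | NULL
6 | NULL | NULL
6 | NULL | NULL
6 | NULL | NULL
7 | NULL | NULL
7 | NULL | NULL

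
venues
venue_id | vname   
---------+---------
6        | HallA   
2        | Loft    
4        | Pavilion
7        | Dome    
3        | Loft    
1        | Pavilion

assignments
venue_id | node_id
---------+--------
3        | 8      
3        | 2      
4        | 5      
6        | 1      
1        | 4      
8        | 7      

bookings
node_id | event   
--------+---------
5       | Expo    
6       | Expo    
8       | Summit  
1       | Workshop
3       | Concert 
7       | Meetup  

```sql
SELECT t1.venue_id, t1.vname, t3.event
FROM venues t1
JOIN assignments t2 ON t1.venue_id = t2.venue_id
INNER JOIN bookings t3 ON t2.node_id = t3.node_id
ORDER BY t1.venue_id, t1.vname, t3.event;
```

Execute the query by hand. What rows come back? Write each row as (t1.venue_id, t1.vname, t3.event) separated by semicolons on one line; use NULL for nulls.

Evaluate left to right. First `venues t1 INNER JOIN assignments t2` on venue_id: 5 row(s).
Then INNER JOIN `bookings t3` on node_id: keep only rows whose t2.node_id appears in t3.

(3, Loft, Summit); (4, Pavilion, Expo); (6, HallA, Workshop)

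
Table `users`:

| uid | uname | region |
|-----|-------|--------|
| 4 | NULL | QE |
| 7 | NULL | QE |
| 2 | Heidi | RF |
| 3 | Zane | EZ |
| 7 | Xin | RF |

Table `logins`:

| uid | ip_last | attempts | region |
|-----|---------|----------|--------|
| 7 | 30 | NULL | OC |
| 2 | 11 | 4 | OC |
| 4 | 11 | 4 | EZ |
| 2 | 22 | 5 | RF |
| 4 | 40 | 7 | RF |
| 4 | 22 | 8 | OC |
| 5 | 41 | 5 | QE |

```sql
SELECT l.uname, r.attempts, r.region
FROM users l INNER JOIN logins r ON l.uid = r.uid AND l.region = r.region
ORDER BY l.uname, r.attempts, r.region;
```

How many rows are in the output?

1

INNER JOIN keeps only pairs where the ON condition holds.
Matching on l.uid = r.uid AND l.region = r.region.
Matched pairs: 1.
Total: 1 rows.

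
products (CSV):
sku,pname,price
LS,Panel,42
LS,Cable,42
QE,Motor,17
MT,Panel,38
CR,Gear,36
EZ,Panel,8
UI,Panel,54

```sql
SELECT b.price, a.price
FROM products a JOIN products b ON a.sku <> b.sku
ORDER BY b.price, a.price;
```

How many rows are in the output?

INNER JOIN keeps only pairs where the ON condition holds.
Matching on a.sku <> b.sku.
- a[0] sku=LS → 5 match(es) in b → 5 row(s).
- a[1] sku=LS → 5 match(es) in b → 5 row(s).
- a[2] sku=QE → 6 match(es) in b → 6 row(s).
- a[3] sku=MT → 6 match(es) in b → 6 row(s).
- a[4] sku=CR → 6 match(es) in b → 6 row(s).
- a[5] sku=EZ → 6 match(es) in b → 6 row(s).
- a[6] sku=UI → 6 match(es) in b → 6 row(s).
Total: 40 rows.

40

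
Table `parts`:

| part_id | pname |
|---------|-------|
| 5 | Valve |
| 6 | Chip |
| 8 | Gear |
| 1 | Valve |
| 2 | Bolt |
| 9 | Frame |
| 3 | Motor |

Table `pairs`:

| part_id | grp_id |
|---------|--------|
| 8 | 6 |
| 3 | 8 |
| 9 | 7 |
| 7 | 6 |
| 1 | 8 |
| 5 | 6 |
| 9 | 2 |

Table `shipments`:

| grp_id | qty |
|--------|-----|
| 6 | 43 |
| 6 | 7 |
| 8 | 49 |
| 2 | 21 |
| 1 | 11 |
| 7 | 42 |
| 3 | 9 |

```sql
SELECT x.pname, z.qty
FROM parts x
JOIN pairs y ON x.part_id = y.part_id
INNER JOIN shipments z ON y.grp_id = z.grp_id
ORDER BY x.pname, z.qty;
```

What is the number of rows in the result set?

8

Evaluate left to right. First `parts x INNER JOIN pairs y` on part_id: 6 row(s).
Then INNER JOIN `shipments z` on grp_id: keep only rows whose y.grp_id appears in z.
Result: 8 row(s).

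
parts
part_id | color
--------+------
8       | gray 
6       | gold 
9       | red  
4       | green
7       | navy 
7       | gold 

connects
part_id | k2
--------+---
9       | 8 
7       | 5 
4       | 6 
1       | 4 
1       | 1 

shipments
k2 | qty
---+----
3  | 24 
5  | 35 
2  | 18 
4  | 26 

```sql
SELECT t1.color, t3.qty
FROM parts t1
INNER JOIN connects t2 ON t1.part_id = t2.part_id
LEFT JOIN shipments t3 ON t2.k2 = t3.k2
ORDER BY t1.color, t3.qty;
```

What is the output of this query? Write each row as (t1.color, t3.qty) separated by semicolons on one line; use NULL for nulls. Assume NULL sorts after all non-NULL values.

(gold, 35); (green, NULL); (navy, 35); (red, NULL)

Step 1 — t1 INNER JOIN t2 on part_id → 4 row(s).
Then LEFT JOIN `shipments t3` on k2: each of those 4 rows is kept; rows whose t2.k2 has no match in t3 get NULL for t3's columns.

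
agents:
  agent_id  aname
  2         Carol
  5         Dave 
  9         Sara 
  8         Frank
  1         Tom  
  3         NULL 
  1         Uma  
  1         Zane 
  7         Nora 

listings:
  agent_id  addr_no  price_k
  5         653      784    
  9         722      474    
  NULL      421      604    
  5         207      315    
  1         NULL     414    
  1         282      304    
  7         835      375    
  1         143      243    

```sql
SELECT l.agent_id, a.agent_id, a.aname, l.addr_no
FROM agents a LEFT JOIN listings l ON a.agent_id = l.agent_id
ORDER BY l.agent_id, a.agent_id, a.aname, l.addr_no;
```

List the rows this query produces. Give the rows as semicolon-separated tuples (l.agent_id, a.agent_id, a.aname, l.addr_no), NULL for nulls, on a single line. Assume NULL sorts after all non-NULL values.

(1, 1, Tom, 143); (1, 1, Tom, 282); (1, 1, Tom, NULL); (1, 1, Uma, 143); (1, 1, Uma, 282); (1, 1, Uma, NULL); (1, 1, Zane, 143); (1, 1, Zane, 282); (1, 1, Zane, NULL); (5, 5, Dave, 207); (5, 5, Dave, 653); (7, 7, Nora, 835); (9, 9, Sara, 722); (NULL, 2, Carol, NULL); (NULL, 3, NULL, NULL); (NULL, 8, Frank, NULL)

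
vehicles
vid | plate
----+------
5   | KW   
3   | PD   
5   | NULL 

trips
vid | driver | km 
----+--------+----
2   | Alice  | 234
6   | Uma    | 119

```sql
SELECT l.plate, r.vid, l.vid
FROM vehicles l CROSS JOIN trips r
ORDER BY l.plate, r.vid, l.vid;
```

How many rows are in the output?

6

CROSS JOIN pairs every row of `vehicles` with every row of `trips`: 3 × 2 = 6 rows.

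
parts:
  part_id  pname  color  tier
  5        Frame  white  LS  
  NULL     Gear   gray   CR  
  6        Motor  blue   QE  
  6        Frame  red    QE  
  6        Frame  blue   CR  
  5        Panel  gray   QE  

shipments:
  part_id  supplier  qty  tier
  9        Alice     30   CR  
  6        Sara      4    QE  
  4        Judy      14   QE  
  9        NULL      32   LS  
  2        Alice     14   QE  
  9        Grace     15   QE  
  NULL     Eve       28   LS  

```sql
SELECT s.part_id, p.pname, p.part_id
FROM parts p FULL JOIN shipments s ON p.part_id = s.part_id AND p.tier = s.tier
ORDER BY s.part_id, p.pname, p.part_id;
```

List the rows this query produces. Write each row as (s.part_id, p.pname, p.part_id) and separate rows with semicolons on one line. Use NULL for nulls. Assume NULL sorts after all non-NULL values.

FULL OUTER JOIN keeps every row from both sides; unmatched rows get NULL for the other side's columns.
Matching on p.part_id = s.part_id AND p.tier = s.tier. A NULL in a compared column never satisfies the condition.
- p (part_id=5, tier=LS) has no partner → padded with NULL.
- p (part_id=NULL, tier=CR) has no partner → padded with NULL.
- p (part_id=6, tier=QE) pairs with 1 row(s) of s.
- p (part_id=6, tier=QE) pairs with 1 row(s) of s.
- p (part_id=6, tier=CR) has no partner → padded with NULL.
- p (part_id=5, tier=QE) has no partner → padded with NULL.
- plus 6 unmatched s row(s), each kept with NULL p columns.

(2, NULL, NULL); (4, NULL, NULL); (6, Frame, 6); (6, Motor, 6); (9, NULL, NULL); (9, NULL, NULL); (9, NULL, NULL); (NULL, Frame, 5); (NULL, Frame, 6); (NULL, Gear, NULL); (NULL, Panel, 5); (NULL, NULL, NULL)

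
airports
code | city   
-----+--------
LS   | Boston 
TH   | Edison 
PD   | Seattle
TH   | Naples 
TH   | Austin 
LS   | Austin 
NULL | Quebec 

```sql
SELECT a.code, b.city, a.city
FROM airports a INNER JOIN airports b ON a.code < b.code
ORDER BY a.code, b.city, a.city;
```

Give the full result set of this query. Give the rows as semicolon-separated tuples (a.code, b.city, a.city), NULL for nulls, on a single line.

INNER JOIN keeps only pairs where the ON condition holds.
Matching on a.code < b.code. A NULL in a compared column never satisfies the condition.
- a row (code=LS): matches 4 b row(s) → 4 output row(s).
- a row (code=TH): no match → dropped.
- a row (code=PD): matches 3 b row(s) → 3 output row(s).
- a row (code=TH): no match → dropped.
- a row (code=TH): no match → dropped.
- a row (code=LS): matches 4 b row(s) → 4 output row(s).
- a row (code=NULL): no match → dropped.

(LS, Austin, Austin); (LS, Austin, Boston); (LS, Edison, Austin); (LS, Edison, Boston); (LS, Naples, Austin); (LS, Naples, Boston); (LS, Seattle, Austin); (LS, Seattle, Boston); (PD, Austin, Seattle); (PD, Edison, Seattle); (PD, Naples, Seattle)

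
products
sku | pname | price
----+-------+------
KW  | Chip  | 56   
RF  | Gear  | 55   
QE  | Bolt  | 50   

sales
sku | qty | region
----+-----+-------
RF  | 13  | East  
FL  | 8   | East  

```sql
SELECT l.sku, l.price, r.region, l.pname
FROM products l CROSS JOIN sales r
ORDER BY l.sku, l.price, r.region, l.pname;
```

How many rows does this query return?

CROSS JOIN pairs every row of `products` with every row of `sales`: 3 × 2 = 6 rows.

6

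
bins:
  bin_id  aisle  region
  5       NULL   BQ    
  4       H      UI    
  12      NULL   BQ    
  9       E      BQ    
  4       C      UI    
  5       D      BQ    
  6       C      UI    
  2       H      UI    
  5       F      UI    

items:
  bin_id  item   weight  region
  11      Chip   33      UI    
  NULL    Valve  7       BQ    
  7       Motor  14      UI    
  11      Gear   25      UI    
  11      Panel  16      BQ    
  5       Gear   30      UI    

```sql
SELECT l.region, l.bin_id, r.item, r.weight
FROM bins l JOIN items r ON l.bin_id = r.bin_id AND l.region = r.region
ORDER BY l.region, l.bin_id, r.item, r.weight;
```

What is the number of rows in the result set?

1

INNER JOIN keeps only pairs where the ON condition holds.
Matching on l.bin_id = r.bin_id AND l.region = r.region. A NULL in a compared column never satisfies the condition.
- l row (bin_id=5, region=BQ): no match → dropped.
- l row (bin_id=4, region=UI): no match → dropped.
- l row (bin_id=12, region=BQ): no match → dropped.
- l row (bin_id=9, region=BQ): no match → dropped.
- l row (bin_id=4, region=UI): no match → dropped.
- l row (bin_id=5, region=BQ): no match → dropped.
- l row (bin_id=6, region=UI): no match → dropped.
- l row (bin_id=2, region=UI): no match → dropped.
- l row (bin_id=5, region=UI): matches 1 r row(s) → 1 output row(s).
Total: 1 rows.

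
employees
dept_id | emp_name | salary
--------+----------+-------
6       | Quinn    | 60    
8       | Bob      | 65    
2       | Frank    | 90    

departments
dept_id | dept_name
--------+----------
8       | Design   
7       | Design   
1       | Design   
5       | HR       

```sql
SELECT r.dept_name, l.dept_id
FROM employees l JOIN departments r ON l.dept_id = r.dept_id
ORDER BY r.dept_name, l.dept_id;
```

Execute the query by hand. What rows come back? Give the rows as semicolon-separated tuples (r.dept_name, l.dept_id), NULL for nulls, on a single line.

INNER JOIN keeps only pairs where the ON condition holds.
Matching on l.dept_id = r.dept_id.
- l[0] dept_id=6 → no match; dropped.
- l[1] dept_id=8 → 1 match(es) in r → 1 row(s).
- l[2] dept_id=2 → no match; dropped.
After projecting and ordering:
r.dept_name | l.dept_id
Design | 8

(Design, 8)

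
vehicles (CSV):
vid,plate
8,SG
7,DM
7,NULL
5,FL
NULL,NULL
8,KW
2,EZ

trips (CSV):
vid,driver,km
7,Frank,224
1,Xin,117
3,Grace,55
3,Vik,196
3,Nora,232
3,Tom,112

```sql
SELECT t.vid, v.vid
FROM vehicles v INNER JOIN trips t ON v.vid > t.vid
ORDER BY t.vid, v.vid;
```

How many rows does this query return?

INNER JOIN keeps only pairs where the ON condition holds.
Matching on v.vid > t.vid. A NULL in a compared column never satisfies the condition.
Matched pairs: 28.
Total: 28 rows.

28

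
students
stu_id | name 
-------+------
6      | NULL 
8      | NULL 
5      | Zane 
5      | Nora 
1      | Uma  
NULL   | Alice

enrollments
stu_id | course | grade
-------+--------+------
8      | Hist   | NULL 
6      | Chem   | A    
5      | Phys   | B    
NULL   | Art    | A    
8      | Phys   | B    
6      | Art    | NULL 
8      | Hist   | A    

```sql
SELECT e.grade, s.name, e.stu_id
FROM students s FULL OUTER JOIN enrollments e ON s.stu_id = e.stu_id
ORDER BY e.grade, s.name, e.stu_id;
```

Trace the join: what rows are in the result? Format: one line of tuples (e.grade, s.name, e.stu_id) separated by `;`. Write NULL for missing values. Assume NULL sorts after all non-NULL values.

(A, NULL, 6); (A, NULL, 8); (A, NULL, NULL); (B, Nora, 5); (B, Zane, 5); (B, NULL, 8); (NULL, Alice, NULL); (NULL, Uma, NULL); (NULL, NULL, 6); (NULL, NULL, 8)

FULL OUTER JOIN keeps every row from both sides; unmatched rows get NULL for the other side's columns.
Matching on s.stu_id = e.stu_id. A NULL in a compared column never satisfies the condition.
- s[0] stu_id=6 → 2 match(es) in e → 2 row(s).
- s[1] stu_id=8 → 3 match(es) in e → 3 row(s).
- s[2] stu_id=5 → 1 match(es) in e → 1 row(s).
- s[3] stu_id=5 → 1 match(es) in e → 1 row(s).
- s[4] stu_id=1 → no match; kept with NULLs on the e side.
- s[5] stu_id=NULL → no match; kept with NULLs on the e side.
- 1 e row(s) had no s match → kept, s columns NULL.
After projecting and ordering:
e.grade | s.name | e.stu_id
A | NULL | 6
A | NULL | 8
A | NULL | NULL
B | Nora | 5
B | Zane | 5
B | NULL | 8
NULL | Alice | NULL
NULL | Uma | NULL
NULL | NULL | 6
NULL | NULL | 8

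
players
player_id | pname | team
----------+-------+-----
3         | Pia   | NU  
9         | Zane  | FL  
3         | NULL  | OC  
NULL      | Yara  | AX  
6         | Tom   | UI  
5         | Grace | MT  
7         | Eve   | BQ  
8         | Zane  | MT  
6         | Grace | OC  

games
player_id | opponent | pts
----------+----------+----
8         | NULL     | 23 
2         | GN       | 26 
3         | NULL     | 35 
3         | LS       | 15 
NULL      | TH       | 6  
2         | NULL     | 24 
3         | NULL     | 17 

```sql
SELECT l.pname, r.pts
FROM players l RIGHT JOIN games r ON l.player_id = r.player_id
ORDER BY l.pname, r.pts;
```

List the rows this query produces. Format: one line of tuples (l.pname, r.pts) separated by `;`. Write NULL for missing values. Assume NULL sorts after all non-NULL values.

(Pia, 15); (Pia, 17); (Pia, 35); (Zane, 23); (NULL, 6); (NULL, 15); (NULL, 17); (NULL, 24); (NULL, 26); (NULL, 35)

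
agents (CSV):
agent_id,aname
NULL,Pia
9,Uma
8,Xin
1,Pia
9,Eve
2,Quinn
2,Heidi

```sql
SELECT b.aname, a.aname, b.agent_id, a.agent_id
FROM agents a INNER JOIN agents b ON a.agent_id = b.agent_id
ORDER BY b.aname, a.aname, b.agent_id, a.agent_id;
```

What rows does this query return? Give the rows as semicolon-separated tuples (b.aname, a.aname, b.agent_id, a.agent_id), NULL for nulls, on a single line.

INNER JOIN keeps only pairs where the ON condition holds.
Matching on a.agent_id = b.agent_id. A NULL in a compared column never satisfies the condition.
- a[0] agent_id=NULL → no match; dropped.
- a[1] agent_id=9 → 2 match(es) in b → 2 row(s).
- a[2] agent_id=8 → 1 match(es) in b → 1 row(s).
- a[3] agent_id=1 → 1 match(es) in b → 1 row(s).
- a[4] agent_id=9 → 2 match(es) in b → 2 row(s).
- a[5] agent_id=2 → 2 match(es) in b → 2 row(s).
- a[6] agent_id=2 → 2 match(es) in b → 2 row(s).
After projecting and ordering:
b.aname | a.aname | b.agent_id | a.agent_id
Eve | Eve | 9 | 9
Eve | Uma | 9 | 9
Heidi | Heidi | 2 | 2
Heidi | Quinn | 2 | 2
Pia | Pia | 1 | 1
Quinn | Heidi | 2 | 2
Quinn | Quinn | 2 | 2
Uma | Eve | 9 | 9
Uma | Uma | 9 | 9
Xin | Xin | 8 | 8

(Eve, Eve, 9, 9); (Eve, Uma, 9, 9); (Heidi, Heidi, 2, 2); (Heidi, Quinn, 2, 2); (Pia, Pia, 1, 1); (Quinn, Heidi, 2, 2); (Quinn, Quinn, 2, 2); (Uma, Eve, 9, 9); (Uma, Uma, 9, 9); (Xin, Xin, 8, 8)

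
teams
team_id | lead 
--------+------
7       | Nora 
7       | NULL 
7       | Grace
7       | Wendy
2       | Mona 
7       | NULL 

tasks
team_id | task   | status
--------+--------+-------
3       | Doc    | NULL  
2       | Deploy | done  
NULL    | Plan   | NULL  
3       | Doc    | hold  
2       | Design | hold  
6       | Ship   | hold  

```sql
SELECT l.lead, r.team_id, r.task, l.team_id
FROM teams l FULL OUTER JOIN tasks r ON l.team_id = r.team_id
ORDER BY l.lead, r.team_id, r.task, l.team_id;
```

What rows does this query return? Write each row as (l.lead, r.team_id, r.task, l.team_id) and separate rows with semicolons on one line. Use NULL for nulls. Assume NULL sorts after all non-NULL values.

(Grace, NULL, NULL, 7); (Mona, 2, Deploy, 2); (Mona, 2, Design, 2); (Nora, NULL, NULL, 7); (Wendy, NULL, NULL, 7); (NULL, 3, Doc, NULL); (NULL, 3, Doc, NULL); (NULL, 6, Ship, NULL); (NULL, NULL, Plan, NULL); (NULL, NULL, NULL, 7); (NULL, NULL, NULL, 7)

FULL OUTER JOIN keeps every row from both sides; unmatched rows get NULL for the other side's columns.
Matching on l.team_id = r.team_id. A NULL in a compared column never satisfies the condition.
- l row (team_id=7): no match → kept, r columns NULL.
- l row (team_id=7): no match → kept, r columns NULL.
- l row (team_id=7): no match → kept, r columns NULL.
- l row (team_id=7): no match → kept, r columns NULL.
- l row (team_id=2): matches 2 r row(s) → 2 output row(s).
- l row (team_id=7): no match → kept, r columns NULL.
- 4 row(s) from r found no l partner → padded with NULL.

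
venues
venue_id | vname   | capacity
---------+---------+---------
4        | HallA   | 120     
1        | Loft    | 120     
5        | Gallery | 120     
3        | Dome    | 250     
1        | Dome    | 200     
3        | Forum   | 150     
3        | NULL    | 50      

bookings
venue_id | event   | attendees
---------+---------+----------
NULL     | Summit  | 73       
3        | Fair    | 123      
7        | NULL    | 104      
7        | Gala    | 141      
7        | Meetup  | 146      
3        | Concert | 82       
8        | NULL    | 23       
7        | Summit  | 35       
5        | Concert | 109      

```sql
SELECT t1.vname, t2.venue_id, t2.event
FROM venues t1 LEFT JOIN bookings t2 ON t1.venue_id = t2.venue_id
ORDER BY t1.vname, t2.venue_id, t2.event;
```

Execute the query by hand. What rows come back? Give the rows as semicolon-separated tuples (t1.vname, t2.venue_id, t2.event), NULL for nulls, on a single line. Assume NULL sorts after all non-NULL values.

LEFT JOIN keeps every row from `venues`; unmatched rows get NULL for `bookings`'s columns.
Matching on t1.venue_id = t2.venue_id. A NULL in a compared column never satisfies the condition.
- t1 row (venue_id=4): no match → kept, t2 columns NULL.
- t1 row (venue_id=1): no match → kept, t2 columns NULL.
- t1 row (venue_id=5): matches 1 t2 row(s) → 1 output row(s).
- t1 row (venue_id=3): matches 2 t2 row(s) → 2 output row(s).
- t1 row (venue_id=1): no match → kept, t2 columns NULL.
- t1 row (venue_id=3): matches 2 t2 row(s) → 2 output row(s).
- t1 row (venue_id=3): matches 2 t2 row(s) → 2 output row(s).
After projecting and ordering:
t1.vname | t2.venue_id | t2.event
Dome | 3 | Concert
Dome | 3 | Fair
Dome | NULL | NULL
Forum | 3 | Concert
Forum | 3 | Fair
Gallery | 5 | Concert
HallA | NULL | NULL
Loft | NULL | NULL
NULL | 3 | Concert
NULL | 3 | Fair

(Dome, 3, Concert); (Dome, 3, Fair); (Dome, NULL, NULL); (Forum, 3, Concert); (Forum, 3, Fair); (Gallery, 5, Concert); (HallA, NULL, NULL); (Loft, NULL, NULL); (NULL, 3, Concert); (NULL, 3, Fair)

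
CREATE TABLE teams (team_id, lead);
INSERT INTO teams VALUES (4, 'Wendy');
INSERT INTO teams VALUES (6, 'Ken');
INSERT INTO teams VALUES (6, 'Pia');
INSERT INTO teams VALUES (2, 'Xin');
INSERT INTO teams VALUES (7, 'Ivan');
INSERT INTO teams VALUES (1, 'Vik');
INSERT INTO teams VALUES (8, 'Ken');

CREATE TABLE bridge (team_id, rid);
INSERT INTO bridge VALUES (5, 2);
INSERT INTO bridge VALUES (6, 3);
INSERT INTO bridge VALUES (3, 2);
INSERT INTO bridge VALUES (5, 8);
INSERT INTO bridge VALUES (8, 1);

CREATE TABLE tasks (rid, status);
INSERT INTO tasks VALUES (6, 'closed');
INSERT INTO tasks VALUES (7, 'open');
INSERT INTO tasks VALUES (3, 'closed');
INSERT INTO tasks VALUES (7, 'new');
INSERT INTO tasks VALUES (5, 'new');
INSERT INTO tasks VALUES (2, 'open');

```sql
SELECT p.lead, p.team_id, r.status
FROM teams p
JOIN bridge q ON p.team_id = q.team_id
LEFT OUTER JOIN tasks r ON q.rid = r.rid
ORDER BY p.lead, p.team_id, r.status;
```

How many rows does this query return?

Joins associate left-to-right: teams INNER JOIN bridge on team_id gives 3 intermediate row(s).
Then LEFT JOIN `tasks r` on rid: each of those 3 rows is kept; rows whose q.rid has no match in r get NULL for r's columns.
Result: 3 row(s).

3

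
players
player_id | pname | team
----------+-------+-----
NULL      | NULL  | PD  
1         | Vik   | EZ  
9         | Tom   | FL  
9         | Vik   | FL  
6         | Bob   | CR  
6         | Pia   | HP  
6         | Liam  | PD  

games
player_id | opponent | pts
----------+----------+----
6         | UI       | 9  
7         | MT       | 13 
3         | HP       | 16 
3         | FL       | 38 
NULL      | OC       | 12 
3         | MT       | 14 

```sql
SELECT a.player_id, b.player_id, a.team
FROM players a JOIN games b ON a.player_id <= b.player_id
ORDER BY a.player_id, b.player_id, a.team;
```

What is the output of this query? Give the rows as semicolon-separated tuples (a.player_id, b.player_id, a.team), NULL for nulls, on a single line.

INNER JOIN keeps only pairs where the ON condition holds.
Matching on a.player_id <= b.player_id. A NULL in a compared column never satisfies the condition.
Matched pairs: 11.

(1, 3, EZ); (1, 3, EZ); (1, 3, EZ); (1, 6, EZ); (1, 7, EZ); (6, 6, CR); (6, 6, HP); (6, 6, PD); (6, 7, CR); (6, 7, HP); (6, 7, PD)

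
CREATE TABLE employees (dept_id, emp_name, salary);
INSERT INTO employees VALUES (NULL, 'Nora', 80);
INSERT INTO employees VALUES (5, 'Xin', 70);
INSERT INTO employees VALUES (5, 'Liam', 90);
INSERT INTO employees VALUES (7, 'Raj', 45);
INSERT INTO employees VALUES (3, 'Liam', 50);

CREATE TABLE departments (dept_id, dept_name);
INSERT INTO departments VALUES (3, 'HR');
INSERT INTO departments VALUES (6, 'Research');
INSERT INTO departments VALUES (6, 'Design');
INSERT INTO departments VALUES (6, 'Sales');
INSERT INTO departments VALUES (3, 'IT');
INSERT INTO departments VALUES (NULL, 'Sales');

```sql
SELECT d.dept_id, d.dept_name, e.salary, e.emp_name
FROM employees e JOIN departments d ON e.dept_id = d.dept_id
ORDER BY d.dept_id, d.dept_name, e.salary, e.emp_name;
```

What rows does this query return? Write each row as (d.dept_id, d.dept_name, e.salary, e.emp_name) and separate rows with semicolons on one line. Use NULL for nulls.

(3, HR, 50, Liam); (3, IT, 50, Liam)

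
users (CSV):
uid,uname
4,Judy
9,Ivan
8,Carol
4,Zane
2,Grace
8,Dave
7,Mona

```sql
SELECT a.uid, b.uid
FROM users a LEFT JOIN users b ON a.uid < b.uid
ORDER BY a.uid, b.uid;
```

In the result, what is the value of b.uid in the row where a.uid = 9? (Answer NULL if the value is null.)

NULL

LEFT JOIN keeps every row from `users a`; unmatched rows get NULL for `users b`'s columns.
Matching on a.uid < b.uid.
- a[0] uid=4 → 4 match(es) in b → 4 row(s).
- a[1] uid=9 → no match; kept with NULLs on the b side.
- a[2] uid=8 → 1 match(es) in b → 1 row(s).
- a[3] uid=4 → 4 match(es) in b → 4 row(s).
- a[4] uid=2 → 6 match(es) in b → 6 row(s).
- a[5] uid=8 → 1 match(es) in b → 1 row(s).
- a[6] uid=7 → 3 match(es) in b → 3 row(s).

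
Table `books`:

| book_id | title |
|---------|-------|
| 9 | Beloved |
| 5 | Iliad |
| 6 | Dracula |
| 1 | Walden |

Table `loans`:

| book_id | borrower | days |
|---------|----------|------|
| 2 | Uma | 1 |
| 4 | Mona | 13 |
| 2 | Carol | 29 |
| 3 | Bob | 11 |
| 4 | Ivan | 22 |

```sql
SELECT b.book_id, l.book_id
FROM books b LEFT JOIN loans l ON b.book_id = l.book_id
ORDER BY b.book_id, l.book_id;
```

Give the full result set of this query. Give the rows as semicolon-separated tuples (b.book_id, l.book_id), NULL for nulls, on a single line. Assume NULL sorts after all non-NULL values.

(1, NULL); (5, NULL); (6, NULL); (9, NULL)

LEFT JOIN keeps every row from `books`; unmatched rows get NULL for `loans`'s columns.
Matching on b.book_id = l.book_id.
- b row (book_id=9): no match → kept, l columns NULL.
- b row (book_id=5): no match → kept, l columns NULL.
- b row (book_id=6): no match → kept, l columns NULL.
- b row (book_id=1): no match → kept, l columns NULL.
After projecting and ordering:
b.book_id | l.book_id
1 | NULL
5 | NULL
6 | NULL
9 | NULL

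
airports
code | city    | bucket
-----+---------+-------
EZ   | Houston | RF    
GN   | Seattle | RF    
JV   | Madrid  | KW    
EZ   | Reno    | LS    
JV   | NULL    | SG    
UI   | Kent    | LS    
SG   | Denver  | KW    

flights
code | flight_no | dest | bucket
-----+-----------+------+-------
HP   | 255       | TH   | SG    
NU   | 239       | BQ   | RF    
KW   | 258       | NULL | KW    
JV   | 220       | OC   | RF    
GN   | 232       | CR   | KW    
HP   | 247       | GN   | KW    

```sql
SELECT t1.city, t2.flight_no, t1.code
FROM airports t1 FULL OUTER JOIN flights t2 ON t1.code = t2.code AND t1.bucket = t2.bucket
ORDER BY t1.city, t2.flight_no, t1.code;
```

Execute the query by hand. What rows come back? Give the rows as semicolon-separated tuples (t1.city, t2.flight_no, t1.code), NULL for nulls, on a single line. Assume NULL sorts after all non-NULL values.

FULL OUTER JOIN keeps every row from both sides; unmatched rows get NULL for the other side's columns.
Matching on t1.code = t2.code AND t1.bucket = t2.bucket.
- t1 row (code=EZ, bucket=RF): no match → kept, t2 columns NULL.
- t1 row (code=GN, bucket=RF): no match → kept, t2 columns NULL.
- t1 row (code=JV, bucket=KW): no match → kept, t2 columns NULL.
- t1 row (code=EZ, bucket=LS): no match → kept, t2 columns NULL.
- t1 row (code=JV, bucket=SG): no match → kept, t2 columns NULL.
- t1 row (code=UI, bucket=LS): no match → kept, t2 columns NULL.
- t1 row (code=SG, bucket=KW): no match → kept, t2 columns NULL.
- plus 6 unmatched t2 row(s), each kept with NULL t1 columns.

(Denver, NULL, SG); (Houston, NULL, EZ); (Kent, NULL, UI); (Madrid, NULL, JV); (Reno, NULL, EZ); (Seattle, NULL, GN); (NULL, 220, NULL); (NULL, 232, NULL); (NULL, 239, NULL); (NULL, 247, NULL); (NULL, 255, NULL); (NULL, 258, NULL); (NULL, NULL, JV)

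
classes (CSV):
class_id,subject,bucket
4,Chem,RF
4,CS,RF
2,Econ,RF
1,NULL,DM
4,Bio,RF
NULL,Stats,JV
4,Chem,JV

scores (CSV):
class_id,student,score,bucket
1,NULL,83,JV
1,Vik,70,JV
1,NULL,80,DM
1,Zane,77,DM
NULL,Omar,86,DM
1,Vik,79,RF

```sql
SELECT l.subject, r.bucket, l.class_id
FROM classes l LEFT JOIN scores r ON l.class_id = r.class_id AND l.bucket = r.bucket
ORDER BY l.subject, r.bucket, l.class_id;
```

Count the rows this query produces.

8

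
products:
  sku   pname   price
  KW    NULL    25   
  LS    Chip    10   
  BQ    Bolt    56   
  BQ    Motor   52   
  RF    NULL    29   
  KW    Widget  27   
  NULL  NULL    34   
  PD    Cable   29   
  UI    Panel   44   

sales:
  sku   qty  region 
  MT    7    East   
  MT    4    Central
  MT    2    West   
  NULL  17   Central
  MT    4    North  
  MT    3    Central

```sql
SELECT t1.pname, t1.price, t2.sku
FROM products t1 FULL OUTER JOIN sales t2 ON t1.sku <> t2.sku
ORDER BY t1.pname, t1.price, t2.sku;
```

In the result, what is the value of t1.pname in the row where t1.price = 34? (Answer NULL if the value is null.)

NULL

FULL OUTER JOIN keeps every row from both sides; unmatched rows get NULL for the other side's columns.
Matching on t1.sku <> t2.sku. A NULL in a compared column never satisfies the condition.
- t1[0] sku=KW → 5 match(es) in t2 → 5 row(s).
- t1[1] sku=LS → 5 match(es) in t2 → 5 row(s).
- t1[2] sku=BQ → 5 match(es) in t2 → 5 row(s).
- t1[3] sku=BQ → 5 match(es) in t2 → 5 row(s).
- t1[4] sku=RF → 5 match(es) in t2 → 5 row(s).
- t1[5] sku=KW → 5 match(es) in t2 → 5 row(s).
- t1[6] sku=NULL → no match; kept with NULLs on the t2 side.
- t1[7] sku=PD → 5 match(es) in t2 → 5 row(s).
- t1[8] sku=UI → 5 match(es) in t2 → 5 row(s).
- 1 row(s) from t2 found no t1 partner → padded with NULL.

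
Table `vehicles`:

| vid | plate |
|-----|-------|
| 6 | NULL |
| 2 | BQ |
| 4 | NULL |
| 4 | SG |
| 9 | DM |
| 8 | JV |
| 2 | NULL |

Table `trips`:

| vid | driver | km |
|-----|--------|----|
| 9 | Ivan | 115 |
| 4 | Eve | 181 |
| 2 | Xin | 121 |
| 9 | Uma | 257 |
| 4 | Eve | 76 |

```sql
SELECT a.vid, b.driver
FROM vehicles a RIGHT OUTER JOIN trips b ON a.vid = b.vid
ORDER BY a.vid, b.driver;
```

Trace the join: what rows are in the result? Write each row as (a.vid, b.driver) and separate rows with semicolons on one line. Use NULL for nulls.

(2, Xin); (2, Xin); (4, Eve); (4, Eve); (4, Eve); (4, Eve); (9, Ivan); (9, Uma)

RIGHT JOIN keeps every row from `trips`; unmatched rows get NULL for `vehicles`'s columns.
Matching on a.vid = b.vid.
Matched pairs: 8; unmatched b rows kept: 0.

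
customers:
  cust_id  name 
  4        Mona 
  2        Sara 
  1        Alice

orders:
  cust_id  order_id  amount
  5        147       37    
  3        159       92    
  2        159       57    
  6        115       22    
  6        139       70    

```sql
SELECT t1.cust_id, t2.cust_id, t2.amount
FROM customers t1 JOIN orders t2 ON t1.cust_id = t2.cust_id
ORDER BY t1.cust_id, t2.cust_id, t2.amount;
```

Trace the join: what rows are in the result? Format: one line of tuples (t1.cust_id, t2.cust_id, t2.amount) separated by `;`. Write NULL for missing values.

INNER JOIN keeps only pairs where the ON condition holds.
Matching on t1.cust_id = t2.cust_id.
- cust_id=4: no matching t2 row, dropped.
- cust_id=2: 1 matching t2 row(s), so 1 row(s) emitted.
- cust_id=1: no matching t2 row, dropped.
After projecting and ordering:
t1.cust_id | t2.cust_id | t2.amount
2 | 2 | 57

(2, 2, 57)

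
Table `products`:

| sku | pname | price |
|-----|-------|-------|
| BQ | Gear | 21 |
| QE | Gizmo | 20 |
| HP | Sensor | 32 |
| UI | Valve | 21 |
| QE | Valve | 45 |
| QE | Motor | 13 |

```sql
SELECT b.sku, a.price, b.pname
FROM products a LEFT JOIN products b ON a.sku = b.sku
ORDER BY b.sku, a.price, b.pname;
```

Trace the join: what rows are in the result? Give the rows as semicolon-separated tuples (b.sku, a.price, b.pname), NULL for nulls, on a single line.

(BQ, 21, Gear); (HP, 32, Sensor); (QE, 13, Gizmo); (QE, 13, Motor); (QE, 13, Valve); (QE, 20, Gizmo); (QE, 20, Motor); (QE, 20, Valve); (QE, 45, Gizmo); (QE, 45, Motor); (QE, 45, Valve); (UI, 21, Valve)

LEFT JOIN keeps every row from `products a`; unmatched rows get NULL for `products b`'s columns.
Matching on a.sku = b.sku.
- a[0] sku=BQ → 1 match(es) in b → 1 row(s).
- a[1] sku=QE → 3 match(es) in b → 3 row(s).
- a[2] sku=HP → 1 match(es) in b → 1 row(s).
- a[3] sku=UI → 1 match(es) in b → 1 row(s).
- a[4] sku=QE → 3 match(es) in b → 3 row(s).
- a[5] sku=QE → 3 match(es) in b → 3 row(s).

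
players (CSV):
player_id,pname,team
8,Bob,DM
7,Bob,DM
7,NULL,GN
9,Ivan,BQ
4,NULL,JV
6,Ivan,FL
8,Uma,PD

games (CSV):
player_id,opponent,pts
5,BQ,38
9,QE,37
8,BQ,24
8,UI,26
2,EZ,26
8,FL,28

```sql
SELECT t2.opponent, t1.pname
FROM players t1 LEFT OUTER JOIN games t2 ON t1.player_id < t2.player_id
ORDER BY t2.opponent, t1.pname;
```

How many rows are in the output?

20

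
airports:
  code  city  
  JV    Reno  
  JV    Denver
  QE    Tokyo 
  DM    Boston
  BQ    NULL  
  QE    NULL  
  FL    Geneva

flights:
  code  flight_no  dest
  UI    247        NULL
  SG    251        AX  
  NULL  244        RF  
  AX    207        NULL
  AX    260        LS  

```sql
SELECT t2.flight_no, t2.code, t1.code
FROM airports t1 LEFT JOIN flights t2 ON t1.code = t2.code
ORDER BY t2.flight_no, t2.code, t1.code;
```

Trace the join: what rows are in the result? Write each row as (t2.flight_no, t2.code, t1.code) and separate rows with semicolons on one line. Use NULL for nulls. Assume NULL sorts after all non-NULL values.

(NULL, NULL, BQ); (NULL, NULL, DM); (NULL, NULL, FL); (NULL, NULL, JV); (NULL, NULL, JV); (NULL, NULL, QE); (NULL, NULL, QE)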